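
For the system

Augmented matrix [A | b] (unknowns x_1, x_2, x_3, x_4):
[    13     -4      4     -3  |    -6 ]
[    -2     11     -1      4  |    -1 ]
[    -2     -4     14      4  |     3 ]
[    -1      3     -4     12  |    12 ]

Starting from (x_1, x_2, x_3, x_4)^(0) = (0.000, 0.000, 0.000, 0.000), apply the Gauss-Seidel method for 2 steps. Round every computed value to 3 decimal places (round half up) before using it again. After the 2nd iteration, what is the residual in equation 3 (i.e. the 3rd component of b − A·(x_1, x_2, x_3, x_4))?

0.102

Iteration 1:
  x_1 = (-6 - (-4)·0.000 - (4)·0.000 - (-3)·0.000) / (13) = -0.462
  x_2 = (-1 - (-2)·-0.462 - (-1)·0.000 - (4)·0.000) / (11) = -0.175
  x_3 = (3 - (-2)·-0.462 - (-4)·-0.175 - (4)·0.000) / (14) = 0.098
  x_4 = (12 - (-1)·-0.462 - (3)·-0.175 - (-4)·0.098) / (12) = 1.038
Iteration 2:
  x_1 = (-6 - (-4)·-0.175 - (4)·0.098 - (-3)·1.038) / (13) = -0.306
  x_2 = (-1 - (-2)·-0.306 - (-1)·0.098 - (4)·1.038) / (11) = -0.515
  x_3 = (3 - (-2)·-0.306 - (-4)·-0.515 - (4)·1.038) / (14) = -0.273
  x_4 = (12 - (-1)·-0.306 - (3)·-0.515 - (-4)·-0.273) / (12) = 1.012
Residual b − A·x = (0.046, -0.268, 0.102, 0.003)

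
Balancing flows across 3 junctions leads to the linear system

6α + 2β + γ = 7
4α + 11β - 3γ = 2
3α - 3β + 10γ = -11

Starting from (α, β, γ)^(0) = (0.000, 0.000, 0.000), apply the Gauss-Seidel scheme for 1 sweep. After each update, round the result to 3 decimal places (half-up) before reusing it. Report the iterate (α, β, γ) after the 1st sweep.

(1.167, -0.243, -1.523)

Iteration 1:
  α = (7 - (2)·0.000 - (1)·0.000) / (6) = 1.167
  β = (2 - (4)·1.167 - (-3)·0.000) / (11) = -0.243
  γ = (-11 - (3)·1.167 - (-3)·-0.243) / (10) = -1.523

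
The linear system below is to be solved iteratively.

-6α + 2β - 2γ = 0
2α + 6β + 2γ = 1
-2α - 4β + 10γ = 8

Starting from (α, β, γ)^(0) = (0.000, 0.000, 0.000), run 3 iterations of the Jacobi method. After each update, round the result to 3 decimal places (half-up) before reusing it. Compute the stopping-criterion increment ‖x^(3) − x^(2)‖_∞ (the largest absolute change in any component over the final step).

Iteration 1:
  α = (0 - (2)·0.000 - (-2)·0.000) / (-6) = 0.000
  β = (1 - (2)·0.000 - (2)·0.000) / (6) = 0.167
  γ = (8 - (-2)·0.000 - (-4)·0.000) / (10) = 0.800
Iteration 2:
  α = (0 - (2)·0.167 - (-2)·0.800) / (-6) = -0.211
  β = (1 - (2)·0.000 - (2)·0.800) / (6) = -0.100
  γ = (8 - (-2)·0.000 - (-4)·0.167) / (10) = 0.867
Iteration 3:
  α = (0 - (2)·-0.100 - (-2)·0.867) / (-6) = -0.322
  β = (1 - (2)·-0.211 - (2)·0.867) / (6) = -0.052
  γ = (8 - (-2)·-0.211 - (-4)·-0.100) / (10) = 0.718
Change: (-0.111, 0.048, -0.149) → max |·| = 0.149

0.149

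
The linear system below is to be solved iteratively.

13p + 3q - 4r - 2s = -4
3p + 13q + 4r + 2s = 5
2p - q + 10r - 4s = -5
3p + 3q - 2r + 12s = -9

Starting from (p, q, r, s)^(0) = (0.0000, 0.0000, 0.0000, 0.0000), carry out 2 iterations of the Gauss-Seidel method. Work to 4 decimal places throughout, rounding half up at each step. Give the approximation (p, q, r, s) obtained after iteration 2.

Iteration 1:
  p = (-4 - (3)·0.0000 - (-4)·0.0000 - (-2)·0.0000) / (13) = -0.3077
  q = (5 - (3)·-0.3077 - (4)·0.0000 - (2)·0.0000) / (13) = 0.4556
  r = (-5 - (2)·-0.3077 - (-1)·0.4556 - (-4)·0.0000) / (10) = -0.3929
  s = (-9 - (3)·-0.3077 - (3)·0.4556 - (-2)·-0.3929) / (12) = -0.8525
Iteration 2:
  p = (-4 - (3)·0.4556 - (-4)·-0.3929 - (-2)·-0.8525) / (13) = -0.6649
  q = (5 - (3)·-0.6649 - (4)·-0.3929 - (2)·-0.8525) / (13) = 0.7901
  r = (-5 - (2)·-0.6649 - (-1)·0.7901 - (-4)·-0.8525) / (10) = -0.6290
  s = (-9 - (3)·-0.6649 - (3)·0.7901 - (-2)·-0.6290) / (12) = -0.8861

(-0.6649, 0.7901, -0.6290, -0.8861)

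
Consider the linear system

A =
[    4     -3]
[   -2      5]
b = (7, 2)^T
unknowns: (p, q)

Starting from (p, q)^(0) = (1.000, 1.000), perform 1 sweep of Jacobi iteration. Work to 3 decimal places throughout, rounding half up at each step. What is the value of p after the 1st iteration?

Iteration 1:
  p = (7 - (-3)·1.000) / (4) = 2.500
  q = (2 - (-2)·1.000) / (5) = 0.800

2.500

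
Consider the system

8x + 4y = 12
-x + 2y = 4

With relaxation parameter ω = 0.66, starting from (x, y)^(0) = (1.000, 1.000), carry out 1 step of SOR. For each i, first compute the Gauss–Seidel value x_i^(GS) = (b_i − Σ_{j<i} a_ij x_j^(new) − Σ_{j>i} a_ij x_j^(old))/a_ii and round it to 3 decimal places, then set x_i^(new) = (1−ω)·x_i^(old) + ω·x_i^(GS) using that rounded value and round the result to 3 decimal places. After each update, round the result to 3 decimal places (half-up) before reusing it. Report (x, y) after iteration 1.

Iteration 1:
  x: GS value = (12 - (4)·1.000) / (8) = 1.000;  x ← (1−ω)·1.000 + ω·1.000 = 1.000
  y: GS value = (4 - (-1)·1.000) / (2) = 2.500;  y ← (1−ω)·1.000 + ω·2.500 = 1.990

(1.000, 1.990)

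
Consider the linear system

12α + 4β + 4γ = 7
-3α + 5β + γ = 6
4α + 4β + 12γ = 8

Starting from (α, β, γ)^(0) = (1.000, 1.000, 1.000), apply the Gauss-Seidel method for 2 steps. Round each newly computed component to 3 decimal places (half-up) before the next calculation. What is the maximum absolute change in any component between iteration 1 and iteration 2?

0.259

Iteration 1:
  α = (7 - (4)·1.000 - (4)·1.000) / (12) = -0.083
  β = (6 - (-3)·-0.083 - (1)·1.000) / (5) = 0.950
  γ = (8 - (4)·-0.083 - (4)·0.950) / (12) = 0.378
Iteration 2:
  α = (7 - (4)·0.950 - (4)·0.378) / (12) = 0.141
  β = (6 - (-3)·0.141 - (1)·0.378) / (5) = 1.209
  γ = (8 - (4)·0.141 - (4)·1.209) / (12) = 0.217
Change: (0.224, 0.259, -0.161) → max |·| = 0.259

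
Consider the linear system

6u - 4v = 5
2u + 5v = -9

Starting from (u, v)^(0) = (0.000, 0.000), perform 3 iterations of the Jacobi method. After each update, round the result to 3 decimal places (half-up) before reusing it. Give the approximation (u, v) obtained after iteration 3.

Iteration 1:
  u = (5 - (-4)·0.000) / (6) = 0.833
  v = (-9 - (2)·0.000) / (5) = -1.800
Iteration 2:
  u = (5 - (-4)·-1.800) / (6) = -0.367
  v = (-9 - (2)·0.833) / (5) = -2.133
Iteration 3:
  u = (5 - (-4)·-2.133) / (6) = -0.589
  v = (-9 - (2)·-0.367) / (5) = -1.653

(-0.589, -1.653)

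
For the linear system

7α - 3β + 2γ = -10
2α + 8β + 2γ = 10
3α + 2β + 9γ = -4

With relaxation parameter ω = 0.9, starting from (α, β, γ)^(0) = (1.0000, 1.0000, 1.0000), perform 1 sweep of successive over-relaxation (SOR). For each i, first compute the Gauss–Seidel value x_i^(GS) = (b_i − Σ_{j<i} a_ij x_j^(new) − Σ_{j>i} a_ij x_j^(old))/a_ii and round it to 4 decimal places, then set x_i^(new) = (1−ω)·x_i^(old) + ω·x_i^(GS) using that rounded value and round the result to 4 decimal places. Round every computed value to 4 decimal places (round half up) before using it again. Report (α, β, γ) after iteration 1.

Iteration 1:
  α: GS value = (-10 - (-3)·1.0000 - (2)·1.0000) / (7) = -1.2857;  α ← (1−ω)·1.0000 + ω·-1.2857 = -1.0571
  β: GS value = (10 - (2)·-1.0571 - (2)·1.0000) / (8) = 1.2643;  β ← (1−ω)·1.0000 + ω·1.2643 = 1.2379
  γ: GS value = (-4 - (3)·-1.0571 - (2)·1.2379) / (9) = -0.3672;  γ ← (1−ω)·1.0000 + ω·-0.3672 = -0.2305

(-1.0571, 1.2379, -0.2305)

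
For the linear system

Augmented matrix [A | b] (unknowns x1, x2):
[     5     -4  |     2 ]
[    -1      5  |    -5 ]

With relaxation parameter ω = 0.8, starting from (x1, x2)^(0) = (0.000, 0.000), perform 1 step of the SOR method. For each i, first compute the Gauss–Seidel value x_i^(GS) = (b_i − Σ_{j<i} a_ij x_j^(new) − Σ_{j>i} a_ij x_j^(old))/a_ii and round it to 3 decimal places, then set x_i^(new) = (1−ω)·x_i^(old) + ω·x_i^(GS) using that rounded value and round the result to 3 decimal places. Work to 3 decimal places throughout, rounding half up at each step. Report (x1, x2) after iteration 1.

(0.320, -0.749)

Iteration 1:
  x1: GS value = (2 - (-4)·0.000) / (5) = 0.400;  x1 ← (1−ω)·0.000 + ω·0.400 = 0.320
  x2: GS value = (-5 - (-1)·0.320) / (5) = -0.936;  x2 ← (1−ω)·0.000 + ω·-0.936 = -0.749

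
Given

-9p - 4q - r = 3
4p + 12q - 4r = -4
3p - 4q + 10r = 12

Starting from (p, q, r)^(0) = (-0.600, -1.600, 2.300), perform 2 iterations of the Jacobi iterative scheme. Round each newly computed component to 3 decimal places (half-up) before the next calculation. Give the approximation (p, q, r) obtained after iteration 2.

Iteration 1:
  p = (3 - (-4)·-1.600 - (-1)·2.300) / (-9) = 0.122
  q = (-4 - (4)·-0.600 - (-4)·2.300) / (12) = 0.633
  r = (12 - (3)·-0.600 - (-4)·-1.600) / (10) = 0.740
Iteration 2:
  p = (3 - (-4)·0.633 - (-1)·0.740) / (-9) = -0.697
  q = (-4 - (4)·0.122 - (-4)·0.740) / (12) = -0.127
  r = (12 - (3)·0.122 - (-4)·0.633) / (10) = 1.417

(-0.697, -0.127, 1.417)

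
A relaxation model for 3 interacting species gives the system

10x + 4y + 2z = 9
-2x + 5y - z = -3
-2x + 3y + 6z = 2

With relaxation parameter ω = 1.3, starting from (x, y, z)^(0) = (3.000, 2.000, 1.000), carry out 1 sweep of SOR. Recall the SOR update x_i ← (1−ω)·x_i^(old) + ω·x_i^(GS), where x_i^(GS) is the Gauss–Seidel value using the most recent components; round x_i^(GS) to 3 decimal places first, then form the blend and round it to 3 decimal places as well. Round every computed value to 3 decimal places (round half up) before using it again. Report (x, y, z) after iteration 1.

(-1.030, -1.656, 0.763)

Iteration 1:
  x: GS value = (9 - (4)·2.000 - (2)·1.000) / (10) = -0.100;  x ← (1−ω)·3.000 + ω·-0.100 = -1.030
  y: GS value = (-3 - (-2)·-1.030 - (-1)·1.000) / (5) = -0.812;  y ← (1−ω)·2.000 + ω·-0.812 = -1.656
  z: GS value = (2 - (-2)·-1.030 - (3)·-1.656) / (6) = 0.818;  z ← (1−ω)·1.000 + ω·0.818 = 0.763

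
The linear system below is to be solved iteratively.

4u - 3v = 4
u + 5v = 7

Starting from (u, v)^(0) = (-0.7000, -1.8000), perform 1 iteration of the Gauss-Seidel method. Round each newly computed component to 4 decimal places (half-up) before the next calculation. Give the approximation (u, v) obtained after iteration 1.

Iteration 1:
  u = (4 - (-3)·-1.8000) / (4) = -0.3500
  v = (7 - (1)·-0.3500) / (5) = 1.4700

(-0.3500, 1.4700)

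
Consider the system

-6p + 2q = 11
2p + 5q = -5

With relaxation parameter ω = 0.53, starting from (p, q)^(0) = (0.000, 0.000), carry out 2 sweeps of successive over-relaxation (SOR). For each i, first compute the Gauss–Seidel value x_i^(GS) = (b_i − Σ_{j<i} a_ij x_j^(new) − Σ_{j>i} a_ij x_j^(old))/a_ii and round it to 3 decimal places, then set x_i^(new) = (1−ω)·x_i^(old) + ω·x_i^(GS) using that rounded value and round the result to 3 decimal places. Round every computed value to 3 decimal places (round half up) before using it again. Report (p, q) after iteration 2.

Iteration 1:
  p: GS value = (11 - (2)·0.000) / (-6) = -1.833;  p ← (1−ω)·0.000 + ω·-1.833 = -0.971
  q: GS value = (-5 - (2)·-0.971) / (5) = -0.612;  q ← (1−ω)·0.000 + ω·-0.612 = -0.324
Iteration 2:
  p: GS value = (11 - (2)·-0.324) / (-6) = -1.941;  p ← (1−ω)·-0.971 + ω·-1.941 = -1.485
  q: GS value = (-5 - (2)·-1.485) / (5) = -0.406;  q ← (1−ω)·-0.324 + ω·-0.406 = -0.367

(-1.485, -0.367)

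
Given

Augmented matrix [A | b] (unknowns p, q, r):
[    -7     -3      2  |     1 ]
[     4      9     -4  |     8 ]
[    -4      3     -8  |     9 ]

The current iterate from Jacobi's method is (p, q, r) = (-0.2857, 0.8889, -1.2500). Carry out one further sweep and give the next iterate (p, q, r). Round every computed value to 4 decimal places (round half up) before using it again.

(-0.8810, 0.4603, -0.6488)

One sweep:
  p = (1 - (-3)·0.8889 - (2)·-1.2500) / (-7) = -0.8810
  q = (8 - (4)·-0.2857 - (-4)·-1.2500) / (9) = 0.4603
  r = (9 - (-4)·-0.2857 - (3)·0.8889) / (-8) = -0.6488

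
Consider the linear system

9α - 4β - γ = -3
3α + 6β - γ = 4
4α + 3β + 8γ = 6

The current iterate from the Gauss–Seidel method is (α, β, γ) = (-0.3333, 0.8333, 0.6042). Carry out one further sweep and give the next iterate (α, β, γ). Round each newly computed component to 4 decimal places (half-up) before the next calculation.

One sweep:
  α = (-3 - (-4)·0.8333 - (-1)·0.6042) / (9) = 0.1042
  β = (4 - (3)·0.1042 - (-1)·0.6042) / (6) = 0.7153
  γ = (6 - (4)·0.1042 - (3)·0.7153) / (8) = 0.4297

(0.1042, 0.7153, 0.4297)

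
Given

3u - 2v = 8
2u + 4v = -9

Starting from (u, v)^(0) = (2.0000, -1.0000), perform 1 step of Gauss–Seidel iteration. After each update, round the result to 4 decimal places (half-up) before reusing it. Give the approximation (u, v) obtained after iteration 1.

(2.0000, -3.2500)

Iteration 1:
  u = (8 - (-2)·-1.0000) / (3) = 2.0000
  v = (-9 - (2)·2.0000) / (4) = -3.2500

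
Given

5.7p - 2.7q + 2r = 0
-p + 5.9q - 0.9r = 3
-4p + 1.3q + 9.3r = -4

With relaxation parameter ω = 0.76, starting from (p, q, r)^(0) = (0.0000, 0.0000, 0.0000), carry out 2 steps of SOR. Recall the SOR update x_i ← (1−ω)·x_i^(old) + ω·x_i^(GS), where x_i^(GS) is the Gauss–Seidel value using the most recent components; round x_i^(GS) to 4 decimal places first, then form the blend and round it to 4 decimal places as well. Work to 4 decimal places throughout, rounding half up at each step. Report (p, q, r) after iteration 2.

(0.2373, 0.4671, -0.3872)

Iteration 1:
  p: GS value = (0 - (-2.7)·0.0000 - (2)·0.0000) / (5.7) = 0.0000;  p ← (1−ω)·0.0000 + ω·0.0000 = 0.0000
  q: GS value = (3 - (-1)·0.0000 - (-0.9)·0.0000) / (5.9) = 0.5085;  q ← (1−ω)·0.0000 + ω·0.5085 = 0.3865
  r: GS value = (-4 - (-4)·0.0000 - (1.3)·0.3865) / (9.3) = -0.4841;  r ← (1−ω)·0.0000 + ω·-0.4841 = -0.3679
Iteration 2:
  p: GS value = (0 - (-2.7)·0.3865 - (2)·-0.3679) / (5.7) = 0.3122;  p ← (1−ω)·0.0000 + ω·0.3122 = 0.2373
  q: GS value = (3 - (-1)·0.2373 - (-0.9)·-0.3679) / (5.9) = 0.4926;  q ← (1−ω)·0.3865 + ω·0.4926 = 0.4671
  r: GS value = (-4 - (-4)·0.2373 - (1.3)·0.4671) / (9.3) = -0.3933;  r ← (1−ω)·-0.3679 + ω·-0.3933 = -0.3872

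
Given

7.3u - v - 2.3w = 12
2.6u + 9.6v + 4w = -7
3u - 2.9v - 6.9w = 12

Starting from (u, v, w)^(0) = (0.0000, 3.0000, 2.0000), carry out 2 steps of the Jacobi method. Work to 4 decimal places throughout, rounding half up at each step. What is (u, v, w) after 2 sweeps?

(0.4846, -0.2063, 0.0849)

Iteration 1:
  u = (12 - (-1)·3.0000 - (-2.3)·2.0000) / (7.3) = 2.6849
  v = (-7 - (2.6)·0.0000 - (4)·2.0000) / (9.6) = -1.5625
  w = (12 - (3)·0.0000 - (-2.9)·3.0000) / (-6.9) = -3.0000
Iteration 2:
  u = (12 - (-1)·-1.5625 - (-2.3)·-3.0000) / (7.3) = 0.4846
  v = (-7 - (2.6)·2.6849 - (4)·-3.0000) / (9.6) = -0.2063
  w = (12 - (3)·2.6849 - (-2.9)·-1.5625) / (-6.9) = 0.0849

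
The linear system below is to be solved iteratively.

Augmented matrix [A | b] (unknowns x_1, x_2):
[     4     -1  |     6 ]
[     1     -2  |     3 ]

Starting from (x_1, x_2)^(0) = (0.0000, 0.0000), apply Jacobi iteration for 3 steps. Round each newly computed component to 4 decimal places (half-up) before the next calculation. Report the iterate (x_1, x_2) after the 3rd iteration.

(1.3125, -0.9375)

Iteration 1:
  x_1 = (6 - (-1)·0.0000) / (4) = 1.5000
  x_2 = (3 - (1)·0.0000) / (-2) = -1.5000
Iteration 2:
  x_1 = (6 - (-1)·-1.5000) / (4) = 1.1250
  x_2 = (3 - (1)·1.5000) / (-2) = -0.7500
Iteration 3:
  x_1 = (6 - (-1)·-0.7500) / (4) = 1.3125
  x_2 = (3 - (1)·1.1250) / (-2) = -0.9375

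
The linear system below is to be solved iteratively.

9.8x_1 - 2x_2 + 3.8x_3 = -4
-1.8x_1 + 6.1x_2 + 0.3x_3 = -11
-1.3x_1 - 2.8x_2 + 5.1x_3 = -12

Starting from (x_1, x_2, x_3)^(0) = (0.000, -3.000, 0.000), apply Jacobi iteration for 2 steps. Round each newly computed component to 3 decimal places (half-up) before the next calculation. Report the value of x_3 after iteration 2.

-3.603

Iteration 1:
  x_1 = (-4 - (-2)·-3.000 - (3.8)·0.000) / (9.8) = -1.020
  x_2 = (-11 - (-1.8)·0.000 - (0.3)·0.000) / (6.1) = -1.803
  x_3 = (-12 - (-1.3)·0.000 - (-2.8)·-3.000) / (5.1) = -4.000
Iteration 2:
  x_1 = (-4 - (-2)·-1.803 - (3.8)·-4.000) / (9.8) = 0.775
  x_2 = (-11 - (-1.8)·-1.020 - (0.3)·-4.000) / (6.1) = -1.908
  x_3 = (-12 - (-1.3)·-1.020 - (-2.8)·-1.803) / (5.1) = -3.603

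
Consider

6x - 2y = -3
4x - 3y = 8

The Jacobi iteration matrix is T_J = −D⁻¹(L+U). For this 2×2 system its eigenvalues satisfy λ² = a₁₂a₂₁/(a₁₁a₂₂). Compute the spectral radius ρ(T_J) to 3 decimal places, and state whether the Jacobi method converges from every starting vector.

a₁₂a₂₁/(a₁₁a₂₂) = (-2)·(4) / ((6)·(-3)) = 0.444444
ρ = √|0.444444| = √0.444444 = 0.667
ρ < 1, so Jacobi converges

0.667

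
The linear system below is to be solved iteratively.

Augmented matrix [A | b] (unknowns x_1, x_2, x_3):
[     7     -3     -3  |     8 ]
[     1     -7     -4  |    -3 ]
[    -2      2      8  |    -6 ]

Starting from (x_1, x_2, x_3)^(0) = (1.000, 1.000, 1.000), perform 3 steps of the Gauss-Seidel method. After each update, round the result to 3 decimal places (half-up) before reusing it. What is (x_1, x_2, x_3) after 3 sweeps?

Iteration 1:
  x_1 = (8 - (-3)·1.000 - (-3)·1.000) / (7) = 2.000
  x_2 = (-3 - (1)·2.000 - (-4)·1.000) / (-7) = 0.143
  x_3 = (-6 - (-2)·2.000 - (2)·0.143) / (8) = -0.286
Iteration 2:
  x_1 = (8 - (-3)·0.143 - (-3)·-0.286) / (7) = 1.082
  x_2 = (-3 - (1)·1.082 - (-4)·-0.286) / (-7) = 0.747
  x_3 = (-6 - (-2)·1.082 - (2)·0.747) / (8) = -0.666
Iteration 3:
  x_1 = (8 - (-3)·0.747 - (-3)·-0.666) / (7) = 1.178
  x_2 = (-3 - (1)·1.178 - (-4)·-0.666) / (-7) = 0.977
  x_3 = (-6 - (-2)·1.178 - (2)·0.977) / (8) = -0.700

(1.178, 0.977, -0.700)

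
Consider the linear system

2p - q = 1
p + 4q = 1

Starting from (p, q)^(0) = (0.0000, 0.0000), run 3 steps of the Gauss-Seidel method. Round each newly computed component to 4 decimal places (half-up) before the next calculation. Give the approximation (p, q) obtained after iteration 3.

Iteration 1:
  p = (1 - (-1)·0.0000) / (2) = 0.5000
  q = (1 - (1)·0.5000) / (4) = 0.1250
Iteration 2:
  p = (1 - (-1)·0.1250) / (2) = 0.5625
  q = (1 - (1)·0.5625) / (4) = 0.1094
Iteration 3:
  p = (1 - (-1)·0.1094) / (2) = 0.5547
  q = (1 - (1)·0.5547) / (4) = 0.1113

(0.5547, 0.1113)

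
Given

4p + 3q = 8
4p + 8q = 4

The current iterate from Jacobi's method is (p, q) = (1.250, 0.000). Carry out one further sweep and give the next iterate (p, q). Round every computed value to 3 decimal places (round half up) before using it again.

(2.000, -0.125)

One sweep:
  p = (8 - (3)·0.000) / (4) = 2.000
  q = (4 - (4)·1.250) / (8) = -0.125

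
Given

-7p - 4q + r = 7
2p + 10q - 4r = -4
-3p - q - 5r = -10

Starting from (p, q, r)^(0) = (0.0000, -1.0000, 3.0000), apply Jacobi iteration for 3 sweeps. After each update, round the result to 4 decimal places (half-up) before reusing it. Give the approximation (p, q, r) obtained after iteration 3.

Iteration 1:
  p = (7 - (-4)·-1.0000 - (1)·3.0000) / (-7) = 0.0000
  q = (-4 - (2)·0.0000 - (-4)·3.0000) / (10) = 0.8000
  r = (-10 - (-3)·0.0000 - (-1)·-1.0000) / (-5) = 2.2000
Iteration 2:
  p = (7 - (-4)·0.8000 - (1)·2.2000) / (-7) = -1.1429
  q = (-4 - (2)·0.0000 - (-4)·2.2000) / (10) = 0.4800
  r = (-10 - (-3)·0.0000 - (-1)·0.8000) / (-5) = 1.8400
Iteration 3:
  p = (7 - (-4)·0.4800 - (1)·1.8400) / (-7) = -1.0114
  q = (-4 - (2)·-1.1429 - (-4)·1.8400) / (10) = 0.5646
  r = (-10 - (-3)·-1.1429 - (-1)·0.4800) / (-5) = 2.5897

(-1.0114, 0.5646, 2.5897)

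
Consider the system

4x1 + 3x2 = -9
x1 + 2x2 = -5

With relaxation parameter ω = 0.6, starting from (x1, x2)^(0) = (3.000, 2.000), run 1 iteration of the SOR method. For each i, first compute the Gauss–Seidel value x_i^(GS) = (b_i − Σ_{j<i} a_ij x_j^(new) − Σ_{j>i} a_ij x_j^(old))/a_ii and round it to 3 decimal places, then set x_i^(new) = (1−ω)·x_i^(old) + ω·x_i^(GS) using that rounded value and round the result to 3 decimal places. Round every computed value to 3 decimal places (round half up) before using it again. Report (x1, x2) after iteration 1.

(-1.050, -0.385)

Iteration 1:
  x1: GS value = (-9 - (3)·2.000) / (4) = -3.750;  x1 ← (1−ω)·3.000 + ω·-3.750 = -1.050
  x2: GS value = (-5 - (1)·-1.050) / (2) = -1.975;  x2 ← (1−ω)·2.000 + ω·-1.975 = -0.385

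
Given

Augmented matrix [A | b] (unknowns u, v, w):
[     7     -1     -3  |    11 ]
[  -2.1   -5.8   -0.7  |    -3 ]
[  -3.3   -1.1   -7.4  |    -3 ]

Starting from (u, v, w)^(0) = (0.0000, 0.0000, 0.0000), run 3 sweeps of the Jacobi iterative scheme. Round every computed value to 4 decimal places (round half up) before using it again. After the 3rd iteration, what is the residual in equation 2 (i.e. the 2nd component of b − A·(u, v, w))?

Iteration 1:
  u = (11 - (-1)·0.0000 - (-3)·0.0000) / (7) = 1.5714
  v = (-3 - (-2.1)·0.0000 - (-0.7)·0.0000) / (-5.8) = 0.5172
  w = (-3 - (-3.3)·0.0000 - (-1.1)·0.0000) / (-7.4) = 0.4054
Iteration 2:
  u = (11 - (-1)·0.5172 - (-3)·0.4054) / (7) = 1.8191
  v = (-3 - (-2.1)·1.5714 - (-0.7)·0.4054) / (-5.8) = -0.1006
  w = (-3 - (-3.3)·1.5714 - (-1.1)·0.5172) / (-7.4) = -0.3722
Iteration 3:
  u = (11 - (-1)·-0.1006 - (-3)·-0.3722) / (7) = 1.3975
  v = (-3 - (-2.1)·1.8191 - (-0.7)·-0.3722) / (-5.8) = -0.0965
  w = (-3 - (-3.3)·1.8191 - (-1.1)·-0.1006) / (-7.4) = -0.3909
Residual b − A·x = (-0.0517, -0.8986, -1.3871)

-0.8986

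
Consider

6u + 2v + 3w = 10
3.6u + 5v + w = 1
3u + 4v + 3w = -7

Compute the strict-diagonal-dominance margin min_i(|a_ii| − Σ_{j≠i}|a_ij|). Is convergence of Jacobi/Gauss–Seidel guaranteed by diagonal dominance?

-4

row 1: |6| − (2+3) = 1
row 2: |5| − (3.6+1) = 0.4
row 3: |3| − (3+4) = -4
minimum over rows = -4 → not strictly diagonally dominant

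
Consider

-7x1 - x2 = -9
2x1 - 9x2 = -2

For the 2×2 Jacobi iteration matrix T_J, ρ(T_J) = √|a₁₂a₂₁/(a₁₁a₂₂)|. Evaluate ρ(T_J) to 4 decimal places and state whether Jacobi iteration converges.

a₁₂a₂₁/(a₁₁a₂₂) = (-1)·(2) / ((-7)·(-9)) = -0.031746
ρ = √|-0.031746| = √0.031746 = 0.1782
ρ < 1, so Jacobi converges

0.1782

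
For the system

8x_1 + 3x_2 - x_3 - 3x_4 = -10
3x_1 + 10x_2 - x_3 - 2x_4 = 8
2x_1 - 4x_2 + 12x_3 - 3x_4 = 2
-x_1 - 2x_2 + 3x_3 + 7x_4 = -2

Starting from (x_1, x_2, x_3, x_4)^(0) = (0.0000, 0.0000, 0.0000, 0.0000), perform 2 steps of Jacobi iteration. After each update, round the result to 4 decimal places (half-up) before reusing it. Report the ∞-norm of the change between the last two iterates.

Iteration 1:
  x_1 = (-10 - (3)·0.0000 - (-1)·0.0000 - (-3)·0.0000) / (8) = -1.2500
  x_2 = (8 - (3)·0.0000 - (-1)·0.0000 - (-2)·0.0000) / (10) = 0.8000
  x_3 = (2 - (2)·0.0000 - (-4)·0.0000 - (-3)·0.0000) / (12) = 0.1667
  x_4 = (-2 - (-1)·0.0000 - (-2)·0.0000 - (3)·0.0000) / (7) = -0.2857
Iteration 2:
  x_1 = (-10 - (3)·0.8000 - (-1)·0.1667 - (-3)·-0.2857) / (8) = -1.6363
  x_2 = (8 - (3)·-1.2500 - (-1)·0.1667 - (-2)·-0.2857) / (10) = 1.1345
  x_3 = (2 - (2)·-1.2500 - (-4)·0.8000 - (-3)·-0.2857) / (12) = 0.5702
  x_4 = (-2 - (-1)·-1.2500 - (-2)·0.8000 - (3)·0.1667) / (7) = -0.3072
Change: (-0.3863, 0.3345, 0.4035, -0.0215) → max |·| = 0.4035

0.4035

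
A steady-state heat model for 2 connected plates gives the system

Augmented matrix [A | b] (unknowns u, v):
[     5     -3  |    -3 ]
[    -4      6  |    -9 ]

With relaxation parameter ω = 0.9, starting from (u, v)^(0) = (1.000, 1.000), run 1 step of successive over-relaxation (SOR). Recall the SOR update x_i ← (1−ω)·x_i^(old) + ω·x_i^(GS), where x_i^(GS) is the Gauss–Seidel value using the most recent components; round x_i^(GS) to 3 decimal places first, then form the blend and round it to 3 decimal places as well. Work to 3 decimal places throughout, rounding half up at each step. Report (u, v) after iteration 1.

(0.100, -1.190)

Iteration 1:
  u: GS value = (-3 - (-3)·1.000) / (5) = 0.000;  u ← (1−ω)·1.000 + ω·0.000 = 0.100
  v: GS value = (-9 - (-4)·0.100) / (6) = -1.433;  v ← (1−ω)·1.000 + ω·-1.433 = -1.190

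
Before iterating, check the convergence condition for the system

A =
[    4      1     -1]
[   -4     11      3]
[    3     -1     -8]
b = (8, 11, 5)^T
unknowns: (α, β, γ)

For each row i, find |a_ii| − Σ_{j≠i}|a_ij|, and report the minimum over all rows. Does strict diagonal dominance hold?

2

row 1: |4| − (1+1) = 2
row 2: |11| − (4+3) = 4
row 3: |-8| − (3+1) = 4
minimum over rows = 2 → strictly diagonally dominant (convergence guaranteed)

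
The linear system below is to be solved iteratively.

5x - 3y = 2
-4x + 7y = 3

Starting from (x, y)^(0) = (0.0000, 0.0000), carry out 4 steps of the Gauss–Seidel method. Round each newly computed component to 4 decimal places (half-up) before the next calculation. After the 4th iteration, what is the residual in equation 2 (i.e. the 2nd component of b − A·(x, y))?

Iteration 1:
  x = (2 - (-3)·0.0000) / (5) = 0.4000
  y = (3 - (-4)·0.4000) / (7) = 0.6571
Iteration 2:
  x = (2 - (-3)·0.6571) / (5) = 0.7943
  y = (3 - (-4)·0.7943) / (7) = 0.8825
Iteration 3:
  x = (2 - (-3)·0.8825) / (5) = 0.9295
  y = (3 - (-4)·0.9295) / (7) = 0.9597
Iteration 4:
  x = (2 - (-3)·0.9597) / (5) = 0.9758
  y = (3 - (-4)·0.9758) / (7) = 0.9862
Residual b − A·x = (0.0796, -0.0002)

-0.0002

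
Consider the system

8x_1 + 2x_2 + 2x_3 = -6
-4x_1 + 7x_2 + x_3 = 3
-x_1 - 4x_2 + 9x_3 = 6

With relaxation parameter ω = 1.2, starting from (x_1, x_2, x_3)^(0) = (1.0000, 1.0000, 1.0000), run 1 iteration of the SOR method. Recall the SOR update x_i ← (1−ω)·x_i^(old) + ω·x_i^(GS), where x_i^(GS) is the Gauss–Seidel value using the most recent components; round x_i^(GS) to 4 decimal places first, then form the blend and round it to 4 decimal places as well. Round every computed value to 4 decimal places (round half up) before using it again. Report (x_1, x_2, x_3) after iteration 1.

(-1.7000, -1.0228, -0.1722)

Iteration 1:
  x_1: GS value = (-6 - (2)·1.0000 - (2)·1.0000) / (8) = -1.2500;  x_1 ← (1−ω)·1.0000 + ω·-1.2500 = -1.7000
  x_2: GS value = (3 - (-4)·-1.7000 - (1)·1.0000) / (7) = -0.6857;  x_2 ← (1−ω)·1.0000 + ω·-0.6857 = -1.0228
  x_3: GS value = (6 - (-1)·-1.7000 - (-4)·-1.0228) / (9) = 0.0232;  x_3 ← (1−ω)·1.0000 + ω·0.0232 = -0.1722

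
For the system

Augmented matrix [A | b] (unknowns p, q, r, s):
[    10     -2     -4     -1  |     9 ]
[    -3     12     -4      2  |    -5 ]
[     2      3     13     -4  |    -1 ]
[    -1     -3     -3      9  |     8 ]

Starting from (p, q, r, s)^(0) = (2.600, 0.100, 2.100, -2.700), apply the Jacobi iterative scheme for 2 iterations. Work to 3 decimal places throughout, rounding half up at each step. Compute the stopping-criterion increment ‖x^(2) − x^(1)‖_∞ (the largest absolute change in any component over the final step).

Iteration 1:
  p = (9 - (-2)·0.100 - (-4)·2.100 - (-1)·-2.700) / (10) = 1.490
  q = (-5 - (-3)·2.600 - (-4)·2.100 - (2)·-2.700) / (12) = 1.383
  r = (-1 - (2)·2.600 - (3)·0.100 - (-4)·-2.700) / (13) = -1.331
  s = (8 - (-1)·2.600 - (-3)·0.100 - (-3)·2.100) / (9) = 1.911
Iteration 2:
  p = (9 - (-2)·1.383 - (-4)·-1.331 - (-1)·1.911) / (10) = 0.835
  q = (-5 - (-3)·1.490 - (-4)·-1.331 - (2)·1.911) / (12) = -0.806
  r = (-1 - (2)·1.490 - (3)·1.383 - (-4)·1.911) / (13) = -0.037
  s = (8 - (-1)·1.490 - (-3)·1.383 - (-3)·-1.331) / (9) = 1.072
Change: (-0.655, -2.189, 1.294, -0.839) → max |·| = 2.189

2.189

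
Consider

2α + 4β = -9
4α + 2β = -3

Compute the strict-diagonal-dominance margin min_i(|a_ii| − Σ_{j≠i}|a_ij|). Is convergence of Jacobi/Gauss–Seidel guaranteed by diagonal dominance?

-2

row 1: |2| − (4) = -2
row 2: |2| − (4) = -2
minimum over rows = -2 → not strictly diagonally dominant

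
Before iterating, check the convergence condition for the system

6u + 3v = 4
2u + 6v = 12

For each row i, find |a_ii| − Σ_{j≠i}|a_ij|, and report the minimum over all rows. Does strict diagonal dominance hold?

row 1: |6| − (3) = 3
row 2: |6| − (2) = 4
minimum over rows = 3 → strictly diagonally dominant (convergence guaranteed)

3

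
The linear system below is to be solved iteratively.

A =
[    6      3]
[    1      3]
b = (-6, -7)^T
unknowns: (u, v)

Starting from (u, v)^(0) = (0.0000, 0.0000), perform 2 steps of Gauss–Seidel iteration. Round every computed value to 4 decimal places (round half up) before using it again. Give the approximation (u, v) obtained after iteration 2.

Iteration 1:
  u = (-6 - (3)·0.0000) / (6) = -1.0000
  v = (-7 - (1)·-1.0000) / (3) = -2.0000
Iteration 2:
  u = (-6 - (3)·-2.0000) / (6) = 0.0000
  v = (-7 - (1)·0.0000) / (3) = -2.3333

(0.0000, -2.3333)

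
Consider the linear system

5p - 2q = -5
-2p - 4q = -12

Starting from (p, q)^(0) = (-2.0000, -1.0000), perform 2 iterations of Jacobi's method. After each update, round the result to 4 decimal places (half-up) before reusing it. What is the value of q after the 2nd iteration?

3.7000

Iteration 1:
  p = (-5 - (-2)·-1.0000) / (5) = -1.4000
  q = (-12 - (-2)·-2.0000) / (-4) = 4.0000
Iteration 2:
  p = (-5 - (-2)·4.0000) / (5) = 0.6000
  q = (-12 - (-2)·-1.4000) / (-4) = 3.7000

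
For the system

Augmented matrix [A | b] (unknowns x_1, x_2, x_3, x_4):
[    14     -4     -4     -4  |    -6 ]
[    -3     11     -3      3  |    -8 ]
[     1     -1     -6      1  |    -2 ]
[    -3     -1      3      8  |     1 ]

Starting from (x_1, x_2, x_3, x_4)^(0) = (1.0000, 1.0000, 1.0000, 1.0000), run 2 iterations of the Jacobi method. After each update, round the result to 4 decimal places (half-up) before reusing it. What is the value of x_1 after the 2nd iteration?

-0.3441

Iteration 1:
  x_1 = (-6 - (-4)·1.0000 - (-4)·1.0000 - (-4)·1.0000) / (14) = 0.4286
  x_2 = (-8 - (-3)·1.0000 - (-3)·1.0000 - (3)·1.0000) / (11) = -0.4545
  x_3 = (-2 - (1)·1.0000 - (-1)·1.0000 - (1)·1.0000) / (-6) = 0.5000
  x_4 = (1 - (-3)·1.0000 - (-1)·1.0000 - (3)·1.0000) / (8) = 0.2500
Iteration 2:
  x_1 = (-6 - (-4)·-0.4545 - (-4)·0.5000 - (-4)·0.2500) / (14) = -0.3441
  x_2 = (-8 - (-3)·0.4286 - (-3)·0.5000 - (3)·0.2500) / (11) = -0.5422
  x_3 = (-2 - (1)·0.4286 - (-1)·-0.4545 - (1)·0.2500) / (-6) = 0.5222
  x_4 = (1 - (-3)·0.4286 - (-1)·-0.4545 - (3)·0.5000) / (8) = 0.0414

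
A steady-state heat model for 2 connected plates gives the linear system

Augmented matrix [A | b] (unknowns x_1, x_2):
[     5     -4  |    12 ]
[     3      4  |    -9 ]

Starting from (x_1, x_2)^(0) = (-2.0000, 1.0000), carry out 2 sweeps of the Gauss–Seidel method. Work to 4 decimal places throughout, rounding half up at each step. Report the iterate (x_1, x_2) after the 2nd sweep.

Iteration 1:
  x_1 = (12 - (-4)·1.0000) / (5) = 3.2000
  x_2 = (-9 - (3)·3.2000) / (4) = -4.6500
Iteration 2:
  x_1 = (12 - (-4)·-4.6500) / (5) = -1.3200
  x_2 = (-9 - (3)·-1.3200) / (4) = -1.2600

(-1.3200, -1.2600)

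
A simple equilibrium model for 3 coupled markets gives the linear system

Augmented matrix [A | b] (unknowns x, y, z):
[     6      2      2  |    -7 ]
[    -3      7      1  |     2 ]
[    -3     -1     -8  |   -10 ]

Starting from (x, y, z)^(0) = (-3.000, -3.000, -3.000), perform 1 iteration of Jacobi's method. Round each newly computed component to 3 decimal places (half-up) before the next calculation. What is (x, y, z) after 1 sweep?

Iteration 1:
  x = (-7 - (2)·-3.000 - (2)·-3.000) / (6) = 0.833
  y = (2 - (-3)·-3.000 - (1)·-3.000) / (7) = -0.571
  z = (-10 - (-3)·-3.000 - (-1)·-3.000) / (-8) = 2.750

(0.833, -0.571, 2.750)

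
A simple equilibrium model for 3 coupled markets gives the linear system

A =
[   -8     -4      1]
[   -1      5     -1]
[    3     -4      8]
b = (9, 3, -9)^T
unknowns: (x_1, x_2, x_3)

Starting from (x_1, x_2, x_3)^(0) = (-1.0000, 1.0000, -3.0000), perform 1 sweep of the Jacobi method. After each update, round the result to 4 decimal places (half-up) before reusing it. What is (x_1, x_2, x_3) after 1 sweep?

Iteration 1:
  x_1 = (9 - (-4)·1.0000 - (1)·-3.0000) / (-8) = -2.0000
  x_2 = (3 - (-1)·-1.0000 - (-1)·-3.0000) / (5) = -0.2000
  x_3 = (-9 - (3)·-1.0000 - (-4)·1.0000) / (8) = -0.2500

(-2.0000, -0.2000, -0.2500)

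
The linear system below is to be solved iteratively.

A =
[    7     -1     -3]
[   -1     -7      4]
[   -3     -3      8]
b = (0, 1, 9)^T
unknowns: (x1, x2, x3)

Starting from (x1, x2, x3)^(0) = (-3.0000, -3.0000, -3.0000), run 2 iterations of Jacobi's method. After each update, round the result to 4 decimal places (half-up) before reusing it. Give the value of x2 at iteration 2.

-0.5408

Iteration 1:
  x1 = (0 - (-1)·-3.0000 - (-3)·-3.0000) / (7) = -1.7143
  x2 = (1 - (-1)·-3.0000 - (4)·-3.0000) / (-7) = -1.4286
  x3 = (9 - (-3)·-3.0000 - (-3)·-3.0000) / (8) = -1.1250
Iteration 2:
  x1 = (0 - (-1)·-1.4286 - (-3)·-1.1250) / (7) = -0.6862
  x2 = (1 - (-1)·-1.7143 - (4)·-1.1250) / (-7) = -0.5408
  x3 = (9 - (-3)·-1.7143 - (-3)·-1.4286) / (8) = -0.0536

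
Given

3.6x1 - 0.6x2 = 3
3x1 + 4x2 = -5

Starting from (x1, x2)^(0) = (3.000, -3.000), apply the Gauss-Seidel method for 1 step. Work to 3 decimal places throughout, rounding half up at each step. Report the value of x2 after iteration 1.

Iteration 1:
  x1 = (3 - (-0.6)·-3.000) / (3.6) = 0.333
  x2 = (-5 - (3)·0.333) / (4) = -1.500

-1.500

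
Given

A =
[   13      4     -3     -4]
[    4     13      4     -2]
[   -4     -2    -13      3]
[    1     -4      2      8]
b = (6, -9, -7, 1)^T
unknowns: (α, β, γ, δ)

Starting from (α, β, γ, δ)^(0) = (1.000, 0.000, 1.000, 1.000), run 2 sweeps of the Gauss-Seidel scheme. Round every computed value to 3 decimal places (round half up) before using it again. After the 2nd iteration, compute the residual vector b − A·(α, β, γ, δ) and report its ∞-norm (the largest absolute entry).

Iteration 1:
  α = (6 - (4)·0.000 - (-3)·1.000 - (-4)·1.000) / (13) = 1.000
  β = (-9 - (4)·1.000 - (4)·1.000 - (-2)·1.000) / (13) = -1.154
  γ = (-7 - (-4)·1.000 - (-2)·-1.154 - (3)·1.000) / (-13) = 0.639
  δ = (1 - (1)·1.000 - (-4)·-1.154 - (2)·0.639) / (8) = -0.737
Iteration 2:
  α = (6 - (4)·-1.154 - (-3)·0.639 - (-4)·-0.737) / (13) = 0.737
  β = (-9 - (4)·0.737 - (4)·0.639 - (-2)·-0.737) / (13) = -1.229
  γ = (-7 - (-4)·0.737 - (-2)·-1.229 - (3)·-0.737) / (-13) = 0.331
  δ = (1 - (1)·0.737 - (-4)·-1.229 - (2)·0.331) / (8) = -0.664
Residual b − A·x = (-0.328, 1.377, -0.215, -0.003); ∞-norm = 1.377

1.377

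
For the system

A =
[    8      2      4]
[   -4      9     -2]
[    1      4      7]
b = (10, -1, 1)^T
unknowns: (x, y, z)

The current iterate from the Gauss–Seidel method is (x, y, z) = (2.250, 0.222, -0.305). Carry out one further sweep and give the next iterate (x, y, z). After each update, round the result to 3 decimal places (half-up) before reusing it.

One sweep:
  x = (10 - (2)·0.222 - (4)·-0.305) / (8) = 1.347
  y = (-1 - (-4)·1.347 - (-2)·-0.305) / (9) = 0.420
  z = (1 - (1)·1.347 - (4)·0.420) / (7) = -0.290

(1.347, 0.420, -0.290)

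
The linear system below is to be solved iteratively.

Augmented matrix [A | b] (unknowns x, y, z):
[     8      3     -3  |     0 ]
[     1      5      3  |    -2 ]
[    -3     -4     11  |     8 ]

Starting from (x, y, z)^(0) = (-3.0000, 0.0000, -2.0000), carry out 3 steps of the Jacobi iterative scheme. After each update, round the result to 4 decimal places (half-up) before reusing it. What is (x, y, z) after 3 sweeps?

(0.4602, -0.9073, 0.5037)

Iteration 1:
  x = (0 - (3)·0.0000 - (-3)·-2.0000) / (8) = -0.7500
  y = (-2 - (1)·-3.0000 - (3)·-2.0000) / (5) = 1.4000
  z = (8 - (-3)·-3.0000 - (-4)·0.0000) / (11) = -0.0909
Iteration 2:
  x = (0 - (3)·1.4000 - (-3)·-0.0909) / (8) = -0.5591
  y = (-2 - (1)·-0.7500 - (3)·-0.0909) / (5) = -0.1955
  z = (8 - (-3)·-0.7500 - (-4)·1.4000) / (11) = 1.0318
Iteration 3:
  x = (0 - (3)·-0.1955 - (-3)·1.0318) / (8) = 0.4602
  y = (-2 - (1)·-0.5591 - (3)·1.0318) / (5) = -0.9073
  z = (8 - (-3)·-0.5591 - (-4)·-0.1955) / (11) = 0.5037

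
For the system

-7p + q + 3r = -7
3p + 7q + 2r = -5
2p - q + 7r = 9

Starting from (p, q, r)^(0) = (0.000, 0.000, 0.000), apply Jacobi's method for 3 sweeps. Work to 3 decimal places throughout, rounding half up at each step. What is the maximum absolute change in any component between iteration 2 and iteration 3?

0.280

Iteration 1:
  p = (-7 - (1)·0.000 - (3)·0.000) / (-7) = 1.000
  q = (-5 - (3)·0.000 - (2)·0.000) / (7) = -0.714
  r = (9 - (2)·0.000 - (-1)·0.000) / (7) = 1.286
Iteration 2:
  p = (-7 - (1)·-0.714 - (3)·1.286) / (-7) = 1.449
  q = (-5 - (3)·1.000 - (2)·1.286) / (7) = -1.510
  r = (9 - (2)·1.000 - (-1)·-0.714) / (7) = 0.898
Iteration 3:
  p = (-7 - (1)·-1.510 - (3)·0.898) / (-7) = 1.169
  q = (-5 - (3)·1.449 - (2)·0.898) / (7) = -1.592
  r = (9 - (2)·1.449 - (-1)·-1.510) / (7) = 0.656
Change: (-0.280, -0.082, -0.242) → max |·| = 0.280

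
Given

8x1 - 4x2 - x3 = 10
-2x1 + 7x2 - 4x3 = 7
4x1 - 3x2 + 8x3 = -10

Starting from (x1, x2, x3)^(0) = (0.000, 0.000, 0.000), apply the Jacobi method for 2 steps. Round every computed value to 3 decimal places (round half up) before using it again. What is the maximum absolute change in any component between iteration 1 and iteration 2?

Iteration 1:
  x1 = (10 - (-4)·0.000 - (-1)·0.000) / (8) = 1.250
  x2 = (7 - (-2)·0.000 - (-4)·0.000) / (7) = 1.000
  x3 = (-10 - (4)·0.000 - (-3)·0.000) / (8) = -1.250
Iteration 2:
  x1 = (10 - (-4)·1.000 - (-1)·-1.250) / (8) = 1.594
  x2 = (7 - (-2)·1.250 - (-4)·-1.250) / (7) = 0.643
  x3 = (-10 - (4)·1.250 - (-3)·1.000) / (8) = -1.500
Change: (0.344, -0.357, -0.250) → max |·| = 0.357

0.357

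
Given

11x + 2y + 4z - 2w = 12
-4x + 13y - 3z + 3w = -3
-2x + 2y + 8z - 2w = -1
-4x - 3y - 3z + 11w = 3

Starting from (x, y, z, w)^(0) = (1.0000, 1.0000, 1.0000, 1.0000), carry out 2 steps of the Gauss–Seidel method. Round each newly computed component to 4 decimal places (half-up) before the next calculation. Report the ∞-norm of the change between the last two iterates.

Iteration 1:
  x = (12 - (2)·1.0000 - (4)·1.0000 - (-2)·1.0000) / (11) = 0.7273
  y = (-3 - (-4)·0.7273 - (-3)·1.0000 - (3)·1.0000) / (13) = -0.0070
  z = (-1 - (-2)·0.7273 - (2)·-0.0070 - (-2)·1.0000) / (8) = 0.3086
  w = (3 - (-4)·0.7273 - (-3)·-0.0070 - (-3)·0.3086) / (11) = 0.6195
Iteration 2:
  x = (12 - (2)·-0.0070 - (4)·0.3086 - (-2)·0.6195) / (11) = 1.0926
  y = (-3 - (-4)·1.0926 - (-3)·0.3086 - (3)·0.6195) / (13) = 0.0337
  z = (-1 - (-2)·1.0926 - (2)·0.0337 - (-2)·0.6195) / (8) = 0.2946
  w = (3 - (-4)·1.0926 - (-3)·0.0337 - (-3)·0.2946) / (11) = 0.7596
Change: (0.3653, 0.0407, -0.0140, 0.1401) → max |·| = 0.3653

0.3653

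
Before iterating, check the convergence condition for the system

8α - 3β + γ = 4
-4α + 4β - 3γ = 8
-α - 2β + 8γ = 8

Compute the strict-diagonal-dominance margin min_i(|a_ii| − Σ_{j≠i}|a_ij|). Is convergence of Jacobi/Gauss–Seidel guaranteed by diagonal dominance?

row 1: |8| − (3+1) = 4
row 2: |4| − (4+3) = -3
row 3: |8| − (1+2) = 5
minimum over rows = -3 → not strictly diagonally dominant

-3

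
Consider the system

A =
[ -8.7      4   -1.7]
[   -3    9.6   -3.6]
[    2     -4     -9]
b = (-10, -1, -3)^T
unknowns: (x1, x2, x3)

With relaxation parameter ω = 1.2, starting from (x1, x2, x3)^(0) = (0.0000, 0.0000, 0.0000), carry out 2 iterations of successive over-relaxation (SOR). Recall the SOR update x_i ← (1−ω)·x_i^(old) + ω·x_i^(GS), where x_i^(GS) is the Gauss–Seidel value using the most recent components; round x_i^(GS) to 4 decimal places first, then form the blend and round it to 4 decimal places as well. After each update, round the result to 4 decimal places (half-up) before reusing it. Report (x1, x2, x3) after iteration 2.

Iteration 1:
  x1: GS value = (-10 - (4)·0.0000 - (-1.7)·0.0000) / (-8.7) = 1.1494;  x1 ← (1−ω)·0.0000 + ω·1.1494 = 1.3793
  x2: GS value = (-1 - (-3)·1.3793 - (-3.6)·0.0000) / (9.6) = 0.3269;  x2 ← (1−ω)·0.0000 + ω·0.3269 = 0.3923
  x3: GS value = (-3 - (2)·1.3793 - (-4)·0.3923) / (-9) = 0.4655;  x3 ← (1−ω)·0.0000 + ω·0.4655 = 0.5586
Iteration 2:
  x1: GS value = (-10 - (4)·0.3923 - (-1.7)·0.5586) / (-8.7) = 1.2206;  x1 ← (1−ω)·1.3793 + ω·1.2206 = 1.1889
  x2: GS value = (-1 - (-3)·1.1889 - (-3.6)·0.5586) / (9.6) = 0.4768;  x2 ← (1−ω)·0.3923 + ω·0.4768 = 0.4937
  x3: GS value = (-3 - (2)·1.1889 - (-4)·0.4937) / (-9) = 0.3781;  x3 ← (1−ω)·0.5586 + ω·0.3781 = 0.3420

(1.1889, 0.4937, 0.3420)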